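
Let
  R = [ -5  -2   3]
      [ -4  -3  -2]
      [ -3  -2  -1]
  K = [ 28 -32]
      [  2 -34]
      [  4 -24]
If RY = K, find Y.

Y = [[-4, 4], [2, 6], [4, 0]]

R is on the left of Y, so left-multiply by R⁻¹: Y = R⁻¹K.
det R = -2, so R⁻¹ = [[1/2, 4, -13/2], [-1, -7, 11], [1/2, 2, -7/2]].
Y = R⁻¹K = [[1/2, 4, -13/2], [-1, -7, 11], [1/2, 2, -7/2]] · [[28, -32], [2, -34], [4, -24]] = [[-4, 4], [2, 6], [4, 0]].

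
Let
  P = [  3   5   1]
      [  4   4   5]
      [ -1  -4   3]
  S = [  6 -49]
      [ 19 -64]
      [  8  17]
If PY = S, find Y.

P is on the left of Y, so left-multiply by P⁻¹: Y = P⁻¹S.
P has determinant -1; P⁻¹ = [[-32, 19, -21], [17, -10, 11], [12, -7, 8]].
Y = P⁻¹S = [[-32, 19, -21], [17, -10, 11], [12, -7, 8]] · [[6, -49], [19, -64], [8, 17]] = [[1, -5], [0, -6], [3, -4]].

Y = [[1, -5], [0, -6], [3, -4]]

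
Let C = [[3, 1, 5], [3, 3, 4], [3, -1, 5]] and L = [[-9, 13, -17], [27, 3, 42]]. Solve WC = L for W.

Since C sits to the right of W, W = LC⁻¹.
C has determinant -6; C⁻¹ = [[-19/6, 5/3, 11/6], [1/2, 0, -1/2], [2, -1, -1]].
W = LC⁻¹ = [[-9, 13, -17], [27, 3, 42]] · [[-19/6, 5/3, 11/6], [1/2, 0, -1/2], [2, -1, -1]] = [[1, 2, -6], [0, 3, 6]].

W = [[1, 2, -6], [0, 3, 6]]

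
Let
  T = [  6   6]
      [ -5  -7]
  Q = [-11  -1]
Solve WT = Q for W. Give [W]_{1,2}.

-5

T is on the right of W, so right-multiply by T⁻¹: W = QT⁻¹.
det T = -12; the adjugate gives T⁻¹ = [[7/12, 1/2], [-5/12, -1/2]].
W = QT⁻¹ = [[-11, -1]] · [[7/12, 1/2], [-5/12, -1/2]] = [[-6, -5]].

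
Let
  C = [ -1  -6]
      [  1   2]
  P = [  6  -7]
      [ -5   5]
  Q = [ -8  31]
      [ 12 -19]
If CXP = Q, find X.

Isolating X: multiply by C⁻¹ from the left and P⁻¹ from the right, so X = C⁻¹QP⁻¹.
det C = 4; the adjugate gives C⁻¹ = [[1/2, 3/2], [-1/4, -1/4]].
det P = -5; the adjugate gives P⁻¹ = [[-1, -7/5], [-1, -6/5]].
C⁻¹Q = [[14, -13], [-1, -3]].
X = (C⁻¹Q)P⁻¹ = [[-1, -4], [4, 5]].

X = [[-1, -4], [4, 5]]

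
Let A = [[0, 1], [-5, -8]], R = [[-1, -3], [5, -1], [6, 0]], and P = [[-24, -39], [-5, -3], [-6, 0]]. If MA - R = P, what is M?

MA = P + R = [[-25, -42], [0, -4], [0, 0]].
Right-multiplying both sides by A⁻¹ gives M = (P + R)A⁻¹.
det A = 5; the adjugate gives A⁻¹ = [[-8/5, -1/5], [1, 0]].
M = (P + R)A⁻¹ = [[-2, 5], [-4, 0], [0, 0]].

M = [[-2, 5], [-4, 0], [0, 0]]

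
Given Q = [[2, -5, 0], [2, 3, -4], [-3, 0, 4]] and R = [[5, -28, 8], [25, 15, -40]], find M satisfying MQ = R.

M = [[5, -1, 1], [0, 5, -5]]

Right-multiplying both sides by Q⁻¹ gives M = RQ⁻¹.
det Q = 4; the adjugate gives Q⁻¹ = [[3, 5, 5], [1, 2, 2], [9/4, 15/4, 4]].
M = RQ⁻¹ = [[5, -28, 8], [25, 15, -40]] · [[3, 5, 5], [1, 2, 2], [9/4, 15/4, 4]] = [[5, -1, 1], [0, 5, -5]].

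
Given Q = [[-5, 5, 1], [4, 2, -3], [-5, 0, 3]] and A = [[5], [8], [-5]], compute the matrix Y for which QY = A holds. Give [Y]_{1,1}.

1

Since Q multiplies Y on the left, Y = Q⁻¹A.
det Q = -5; the adjugate gives Q⁻¹ = [[-6/5, 3, 17/5], [-3/5, 2, 11/5], [-2, 5, 6]].
Y = Q⁻¹A = [[-6/5, 3, 17/5], [-3/5, 2, 11/5], [-2, 5, 6]] · [[5], [8], [-5]] = [[1], [2], [0]].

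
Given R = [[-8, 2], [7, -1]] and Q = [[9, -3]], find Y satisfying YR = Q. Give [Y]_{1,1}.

-2

Right-multiplying both sides by R⁻¹ gives Y = QR⁻¹.
det R = -6, so R⁻¹ = [[1/6, 1/3], [7/6, 4/3]].
Y = QR⁻¹ = [[9, -3]] · [[1/6, 1/3], [7/6, 4/3]] = [[-2, -1]].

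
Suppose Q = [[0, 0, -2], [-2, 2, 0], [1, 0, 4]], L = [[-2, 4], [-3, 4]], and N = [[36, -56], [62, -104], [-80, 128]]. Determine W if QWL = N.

W = Q⁻¹NL⁻¹ (apply Q⁻¹ on the left and L⁻¹ on the right).
det Q = 4, so Q⁻¹ = [[2, 0, 1], [2, 1/2, 1], [-1/2, 0, 0]].
det L = 4, so L⁻¹ = [[1, -1], [3/4, -1/2]].
Q⁻¹N = [[-8, 16], [23, -36], [-18, 28]].
W = (Q⁻¹N)L⁻¹ = [[4, 0], [-4, -5], [3, 4]].

W = [[4, 0], [-4, -5], [3, 4]]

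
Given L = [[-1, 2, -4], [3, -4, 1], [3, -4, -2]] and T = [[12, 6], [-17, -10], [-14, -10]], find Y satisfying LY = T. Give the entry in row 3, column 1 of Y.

-1

Since L multiplies Y on the left, Y = L⁻¹T.
L has determinant 6; L⁻¹ = [[2, 10/3, -7/3], [3/2, 7/3, -11/6], [0, 1/3, -1/3]].
Y = L⁻¹T = [[2, 10/3, -7/3], [3/2, 7/3, -11/6], [0, 1/3, -1/3]] · [[12, 6], [-17, -10], [-14, -10]] = [[0, 2], [4, 4], [-1, 0]].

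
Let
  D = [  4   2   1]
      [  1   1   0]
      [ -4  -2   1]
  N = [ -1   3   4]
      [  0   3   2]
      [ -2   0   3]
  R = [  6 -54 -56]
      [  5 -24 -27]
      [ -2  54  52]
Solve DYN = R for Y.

Y = [[-5, 4, 4], [-2, -5, -3], [2, -2, -2]]

Isolating Y: multiply by D⁻¹ from the left and N⁻¹ from the right, so Y = D⁻¹RN⁻¹.
det D = 4, so D⁻¹ = [[1/4, -1, -1/4], [-1/4, 2, 1/4], [1/2, 0, 1/2]].
N has determinant 3; N⁻¹ = [[3, -3, -2], [-4/3, 5/3, 2/3], [2, -2, -1]].
D⁻¹R = [[-3, -3, 0], [8, -21, -27], [2, 0, -2]].
Y = (D⁻¹R)N⁻¹ = [[-5, 4, 4], [-2, -5, -3], [2, -2, -2]].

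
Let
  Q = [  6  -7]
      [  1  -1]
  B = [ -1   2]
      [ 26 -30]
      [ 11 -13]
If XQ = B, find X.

X = [[-1, 5], [4, 2], [2, -1]]

Right-multiplying both sides by Q⁻¹ gives X = BQ⁻¹.
det Q = 1; the adjugate gives Q⁻¹ = [[-1, 7], [-1, 6]].
X = BQ⁻¹ = [[-1, 2], [26, -30], [11, -13]] · [[-1, 7], [-1, 6]] = [[-1, 5], [4, 2], [2, -1]].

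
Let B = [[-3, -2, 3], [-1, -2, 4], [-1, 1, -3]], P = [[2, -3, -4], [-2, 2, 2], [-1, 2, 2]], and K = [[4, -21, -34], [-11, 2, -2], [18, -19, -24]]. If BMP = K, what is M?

M = [[-4, -2, 1], [-2, 1, -4], [-1, 3, -3]]

M = B⁻¹KP⁻¹ (apply B⁻¹ on the left and P⁻¹ on the right).
det B = -1; the adjugate gives B⁻¹ = [[-2, 3, 2], [7, -12, -9], [3, -5, -4]].
det P = 2; the adjugate gives P⁻¹ = [[0, -1, 1], [1, 0, 2], [-1, -1/2, -1]].
B⁻¹K = [[-5, 10, 14], [-2, 0, 2], [-5, 3, 4]].
M = (B⁻¹K)P⁻¹ = [[-4, -2, 1], [-2, 1, -4], [-1, 3, -3]].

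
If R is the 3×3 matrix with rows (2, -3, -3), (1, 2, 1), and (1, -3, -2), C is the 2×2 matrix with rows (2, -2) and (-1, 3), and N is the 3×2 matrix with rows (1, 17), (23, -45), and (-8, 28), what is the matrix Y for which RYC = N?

Left-multiply by R⁻¹ and right-multiply by C⁻¹: Y = R⁻¹NC⁻¹.
R has determinant 4; R⁻¹ = [[-1/4, 3/4, 3/4], [3/4, -1/4, -5/4], [-5/4, 3/4, 7/4]].
C has determinant 4; C⁻¹ = [[3/4, 1/2], [1/4, 1/2]].
R⁻¹N = [[11, -17], [5, -11], [2, -6]].
Y = (R⁻¹N)C⁻¹ = [[4, -3], [1, -3], [0, -2]].

Y = [[4, -3], [1, -3], [0, -2]]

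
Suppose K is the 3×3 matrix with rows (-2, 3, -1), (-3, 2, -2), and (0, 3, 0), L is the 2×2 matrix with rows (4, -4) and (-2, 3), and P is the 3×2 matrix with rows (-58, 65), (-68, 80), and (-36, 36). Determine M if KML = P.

M = [[-1, -2], [-3, 0], [4, -3]]

M = K⁻¹PL⁻¹ (apply K⁻¹ on the left and L⁻¹ on the right).
det K = -3, so K⁻¹ = [[-2, 1, 4/3], [0, 0, 1/3], [3, -2, -5/3]].
det L = 4, so L⁻¹ = [[3/4, 1], [1/2, 1]].
K⁻¹P = [[0, -2], [-12, 12], [22, -25]].
M = (K⁻¹P)L⁻¹ = [[-1, -2], [-3, 0], [4, -3]].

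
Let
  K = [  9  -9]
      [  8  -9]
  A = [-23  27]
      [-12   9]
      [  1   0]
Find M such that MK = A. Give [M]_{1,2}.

-4

Since K sits to the right of M, M = AK⁻¹.
det K = -9, so K⁻¹ = [[1, -1], [8/9, -1]].
M = AK⁻¹ = [[-23, 27], [-12, 9], [1, 0]] · [[1, -1], [8/9, -1]] = [[1, -4], [-4, 3], [1, -1]].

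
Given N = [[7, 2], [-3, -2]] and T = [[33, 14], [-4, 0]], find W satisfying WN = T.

W = [[3, -4], [-1, -1]]

Right-multiplying both sides by N⁻¹ gives W = TN⁻¹.
N has determinant -8; N⁻¹ = [[1/4, 1/4], [-3/8, -7/8]].
W = TN⁻¹ = [[33, 14], [-4, 0]] · [[1/4, 1/4], [-3/8, -7/8]] = [[3, -4], [-1, -1]].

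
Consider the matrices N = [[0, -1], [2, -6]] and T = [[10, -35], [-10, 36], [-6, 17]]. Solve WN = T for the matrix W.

W = [[5, 5], [-6, -5], [1, -3]]

Since N sits to the right of W, W = TN⁻¹.
det N = 2, so N⁻¹ = [[-3, 1/2], [-1, 0]].
W = TN⁻¹ = [[10, -35], [-10, 36], [-6, 17]] · [[-3, 1/2], [-1, 0]] = [[5, 5], [-6, -5], [1, -3]].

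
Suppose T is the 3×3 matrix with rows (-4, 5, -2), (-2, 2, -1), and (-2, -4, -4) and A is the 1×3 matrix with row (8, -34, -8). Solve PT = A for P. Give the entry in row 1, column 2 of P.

-4

Since T sits to the right of P, P = AT⁻¹.
det T = -6, so T⁻¹ = [[2, -14/3, 1/6], [1, -2, 0], [-2, 13/3, -1/3]].
P = AT⁻¹ = [[8, -34, -8]] · [[2, -14/3, 1/6], [1, -2, 0], [-2, 13/3, -1/3]] = [[-2, -4, 4]].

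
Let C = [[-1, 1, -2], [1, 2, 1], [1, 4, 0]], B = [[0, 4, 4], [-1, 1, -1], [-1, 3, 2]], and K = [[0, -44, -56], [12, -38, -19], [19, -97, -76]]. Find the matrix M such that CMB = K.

M = [[-3, -2, 3], [-2, 0, -5], [3, -5, 2]]

Left-multiply by C⁻¹ and right-multiply by B⁻¹: M = C⁻¹KB⁻¹.
det C = 1, so C⁻¹ = [[-4, -8, 5], [1, 2, -1], [2, 5, -3]].
det B = 4; the adjugate gives B⁻¹ = [[5/4, 1, -2], [3/4, 1, -1], [-1/2, -1, 1]].
C⁻¹K = [[-1, -5, -4], [5, -23, -18], [3, 13, 21]].
M = (C⁻¹K)B⁻¹ = [[-3, -2, 3], [-2, 0, -5], [3, -5, 2]].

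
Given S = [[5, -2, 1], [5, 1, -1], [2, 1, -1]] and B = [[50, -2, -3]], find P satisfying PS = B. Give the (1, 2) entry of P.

S is on the right of P, so right-multiply by S⁻¹: P = BS⁻¹.
det S = -3, so S⁻¹ = [[0, 1/3, -1/3], [-1, 7/3, -10/3], [-1, 3, -5]].
P = BS⁻¹ = [[50, -2, -3]] · [[0, 1/3, -1/3], [-1, 7/3, -10/3], [-1, 3, -5]] = [[5, 3, 5]].

3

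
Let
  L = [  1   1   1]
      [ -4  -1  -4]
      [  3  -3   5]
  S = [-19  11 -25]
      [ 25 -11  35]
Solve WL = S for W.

L is on the right of W, so right-multiply by L⁻¹: W = SL⁻¹.
det L = 6; the adjugate gives L⁻¹ = [[-17/6, -4/3, -1/2], [4/3, 1/3, 0], [5/2, 1, 1/2]].
W = SL⁻¹ = [[-19, 11, -25], [25, -11, 35]] · [[-17/6, -4/3, -1/2], [4/3, 1/3, 0], [5/2, 1, 1/2]] = [[6, 4, -3], [2, -2, 5]].

W = [[6, 4, -3], [2, -2, 5]]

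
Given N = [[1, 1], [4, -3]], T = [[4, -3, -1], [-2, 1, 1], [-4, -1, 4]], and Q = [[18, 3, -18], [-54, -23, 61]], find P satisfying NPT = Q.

P = [[-1, -4, 1], [-2, -5, -4]]

P = N⁻¹QT⁻¹ (apply N⁻¹ on the left and T⁻¹ on the right).
N has determinant -7; N⁻¹ = [[3/7, 1/7], [4/7, -1/7]].
T has determinant 2; T⁻¹ = [[5/2, 13/2, -1], [2, 6, -1], [3, 8, -1]].
N⁻¹Q = [[0, -2, 1], [18, 5, -19]].
P = (N⁻¹Q)T⁻¹ = [[-1, -4, 1], [-2, -5, -4]].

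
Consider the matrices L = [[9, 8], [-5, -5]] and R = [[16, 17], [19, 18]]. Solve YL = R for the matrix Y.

Since L sits to the right of Y, Y = RL⁻¹.
det L = -5; the adjugate gives L⁻¹ = [[1, 8/5], [-1, -9/5]].
Y = RL⁻¹ = [[16, 17], [19, 18]] · [[1, 8/5], [-1, -9/5]] = [[-1, -5], [1, -2]].

Y = [[-1, -5], [1, -2]]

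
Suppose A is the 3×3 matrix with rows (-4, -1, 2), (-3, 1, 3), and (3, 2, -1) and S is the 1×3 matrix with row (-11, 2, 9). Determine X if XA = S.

Since A sits to the right of X, X = SA⁻¹.
det A = 4; the adjugate gives A⁻¹ = [[-7/4, 3/4, -5/4], [3/2, -1/2, 3/2], [-9/4, 5/4, -7/4]].
X = SA⁻¹ = [[-11, 2, 9]] · [[-7/4, 3/4, -5/4], [3/2, -1/2, 3/2], [-9/4, 5/4, -7/4]] = [[2, 2, 1]].

X = [[2, 2, 1]]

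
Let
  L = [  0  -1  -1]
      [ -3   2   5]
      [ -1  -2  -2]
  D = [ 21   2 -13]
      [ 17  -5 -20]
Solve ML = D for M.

Since L sits to the right of M, M = DL⁻¹.
det L = 3; the adjugate gives L⁻¹ = [[2, 0, -1], [-11/3, -1/3, 1], [8/3, 1/3, -1]].
M = DL⁻¹ = [[21, 2, -13], [17, -5, -20]] · [[2, 0, -1], [-11/3, -1/3, 1], [8/3, 1/3, -1]] = [[0, -5, -6], [-1, -5, -2]].

M = [[0, -5, -6], [-1, -5, -2]]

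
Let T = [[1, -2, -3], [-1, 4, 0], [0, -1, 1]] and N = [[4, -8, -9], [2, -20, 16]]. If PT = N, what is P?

P = [[1, -3, -6], [-4, -6, 4]]

Right-multiplying both sides by T⁻¹ gives P = NT⁻¹.
det T = -1; the adjugate gives T⁻¹ = [[-4, -5, -12], [-1, -1, -3], [-1, -1, -2]].
P = NT⁻¹ = [[4, -8, -9], [2, -20, 16]] · [[-4, -5, -12], [-1, -1, -3], [-1, -1, -2]] = [[1, -3, -6], [-4, -6, 4]].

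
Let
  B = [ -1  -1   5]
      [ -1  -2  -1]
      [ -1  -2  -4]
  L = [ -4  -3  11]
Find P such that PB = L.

Since B sits to the right of P, P = LB⁻¹.
B has determinant -3; B⁻¹ = [[-2, 14/3, -11/3], [1, -3, 2], [0, 1/3, -1/3]].
P = LB⁻¹ = [[-4, -3, 11]] · [[-2, 14/3, -11/3], [1, -3, 2], [0, 1/3, -1/3]] = [[5, -6, 5]].

P = [[5, -6, 5]]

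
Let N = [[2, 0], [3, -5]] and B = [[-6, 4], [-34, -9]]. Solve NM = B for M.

M = [[-3, 2], [5, 3]]

Left-multiplying both sides by N⁻¹ gives M = N⁻¹B.
N has determinant -10; N⁻¹ = [[1/2, 0], [3/10, -1/5]].
M = N⁻¹B = [[1/2, 0], [3/10, -1/5]] · [[-6, 4], [-34, -9]] = [[-3, 2], [5, 3]].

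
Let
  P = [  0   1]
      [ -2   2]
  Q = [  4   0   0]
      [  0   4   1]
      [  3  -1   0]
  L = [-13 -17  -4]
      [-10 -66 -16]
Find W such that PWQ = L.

W = P⁻¹LQ⁻¹ (apply P⁻¹ on the left and Q⁻¹ on the right).
P has determinant 2; P⁻¹ = [[1, -1/2], [1, 0]].
det Q = 4; the adjugate gives Q⁻¹ = [[1/4, 0, 0], [3/4, 0, -1], [-3, 1, 4]].
P⁻¹L = [[-8, 16, 4], [-13, -17, -4]].
W = (P⁻¹L)Q⁻¹ = [[-2, 4, 0], [-4, -4, 1]].

W = [[-2, 4, 0], [-4, -4, 1]]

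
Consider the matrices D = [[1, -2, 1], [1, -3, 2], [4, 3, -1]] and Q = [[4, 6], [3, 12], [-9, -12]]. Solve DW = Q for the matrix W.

W = [[0, -1], [-5, -1], [-6, 5]]

Since D multiplies W on the left, W = D⁻¹Q.
det D = -6, so D⁻¹ = [[1/2, -1/6, 1/6], [-3/2, 5/6, 1/6], [-5/2, 11/6, 1/6]].
W = D⁻¹Q = [[1/2, -1/6, 1/6], [-3/2, 5/6, 1/6], [-5/2, 11/6, 1/6]] · [[4, 6], [3, 12], [-9, -12]] = [[0, -1], [-5, -1], [-6, 5]].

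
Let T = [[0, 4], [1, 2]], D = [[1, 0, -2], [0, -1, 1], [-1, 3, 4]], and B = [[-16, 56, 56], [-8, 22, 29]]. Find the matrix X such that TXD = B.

X = [[-1, 3, -1], [0, -2, 4]]

Isolating X: multiply by T⁻¹ from the left and D⁻¹ from the right, so X = T⁻¹BD⁻¹.
det T = -4; the adjugate gives T⁻¹ = [[-1/2, 1], [1/4, 0]].
det D = -5, so D⁻¹ = [[7/5, 6/5, 2/5], [1/5, -2/5, 1/5], [1/5, 3/5, 1/5]].
T⁻¹B = [[0, -6, 1], [-4, 14, 14]].
X = (T⁻¹B)D⁻¹ = [[-1, 3, -1], [0, -2, 4]].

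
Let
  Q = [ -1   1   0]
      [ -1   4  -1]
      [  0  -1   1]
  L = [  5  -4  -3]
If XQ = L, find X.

X = [[-4, -1, -4]]

Q is on the right of X, so right-multiply by Q⁻¹: X = LQ⁻¹.
Q has determinant -2; Q⁻¹ = [[-3/2, 1/2, 1/2], [-1/2, 1/2, 1/2], [-1/2, 1/2, 3/2]].
X = LQ⁻¹ = [[5, -4, -3]] · [[-3/2, 1/2, 1/2], [-1/2, 1/2, 1/2], [-1/2, 1/2, 3/2]] = [[-4, -1, -4]].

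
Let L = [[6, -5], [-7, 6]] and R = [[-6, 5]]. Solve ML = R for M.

M = [[-1, 0]]

Since L sits to the right of M, M = RL⁻¹.
det L = 1, so L⁻¹ = [[6, 5], [7, 6]].
M = RL⁻¹ = [[-6, 5]] · [[6, 5], [7, 6]] = [[-1, 0]].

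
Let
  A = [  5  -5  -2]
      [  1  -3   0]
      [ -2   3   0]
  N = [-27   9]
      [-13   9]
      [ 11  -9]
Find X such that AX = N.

A is on the left of X, so left-multiply by A⁻¹: X = A⁻¹N.
A has determinant 6; A⁻¹ = [[0, -1, -1], [0, -2/3, -1/3], [-1/2, -5/6, -5/3]].
X = A⁻¹N = [[0, -1, -1], [0, -2/3, -1/3], [-1/2, -5/6, -5/3]] · [[-27, 9], [-13, 9], [11, -9]] = [[2, 0], [5, -3], [6, 3]].

X = [[2, 0], [5, -3], [6, 3]]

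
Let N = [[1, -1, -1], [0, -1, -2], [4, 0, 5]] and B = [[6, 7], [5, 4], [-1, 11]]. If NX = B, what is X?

X = [[6, 4], [5, -2], [-5, -1]]

Since N multiplies X on the left, X = N⁻¹B.
det N = -1; the adjugate gives N⁻¹ = [[5, -5, -1], [8, -9, -2], [-4, 4, 1]].
X = N⁻¹B = [[5, -5, -1], [8, -9, -2], [-4, 4, 1]] · [[6, 7], [5, 4], [-1, 11]] = [[6, 4], [5, -2], [-5, -1]].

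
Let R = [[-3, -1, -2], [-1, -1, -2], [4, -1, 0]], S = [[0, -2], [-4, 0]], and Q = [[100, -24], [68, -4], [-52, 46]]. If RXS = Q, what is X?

X = [[-5, 4], [3, 3], [0, 5]]

X = R⁻¹QS⁻¹ (apply R⁻¹ on the left and S⁻¹ on the right).
R has determinant 4; R⁻¹ = [[-1/2, 1/2, 0], [-2, 2, -1], [5/4, -7/4, 1/2]].
det S = -8; the adjugate gives S⁻¹ = [[0, -1/4], [-1/2, 0]].
R⁻¹Q = [[-16, 10], [-12, -6], [-20, 0]].
X = (R⁻¹Q)S⁻¹ = [[-5, 4], [3, 3], [0, 5]].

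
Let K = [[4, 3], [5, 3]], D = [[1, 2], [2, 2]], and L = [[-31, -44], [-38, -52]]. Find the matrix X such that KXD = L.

Left-multiply by K⁻¹ and right-multiply by D⁻¹: X = K⁻¹LD⁻¹.
det K = -3; the adjugate gives K⁻¹ = [[-1, 1], [5/3, -4/3]].
D has determinant -2; D⁻¹ = [[-1, 1], [1, -1/2]].
K⁻¹L = [[-7, -8], [-1, -4]].
X = (K⁻¹L)D⁻¹ = [[-1, -3], [-3, 1]].

X = [[-1, -3], [-3, 1]]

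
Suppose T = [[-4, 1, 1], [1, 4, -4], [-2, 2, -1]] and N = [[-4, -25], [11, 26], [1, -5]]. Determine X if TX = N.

T is on the left of X, so left-multiply by T⁻¹: X = T⁻¹N.
det T = 3, so T⁻¹ = [[4/3, 1, -8/3], [3, 2, -5], [10/3, 2, -17/3]].
X = T⁻¹N = [[4/3, 1, -8/3], [3, 2, -5], [10/3, 2, -17/3]] · [[-4, -25], [11, 26], [1, -5]] = [[3, 6], [5, 2], [3, -3]].

X = [[3, 6], [5, 2], [3, -3]]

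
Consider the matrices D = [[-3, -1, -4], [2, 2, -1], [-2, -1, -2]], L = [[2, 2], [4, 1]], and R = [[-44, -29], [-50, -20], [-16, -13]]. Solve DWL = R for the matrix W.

W = D⁻¹RL⁻¹ (apply D⁻¹ on the left and L⁻¹ on the right).
det D = 1; the adjugate gives D⁻¹ = [[-5, 2, 9], [6, -2, -11], [2, -1, -4]].
det L = -6, so L⁻¹ = [[-1/6, 1/3], [2/3, -1/3]].
D⁻¹R = [[-24, -12], [12, 9], [26, 14]].
W = (D⁻¹R)L⁻¹ = [[-4, -4], [4, 1], [5, 4]].

W = [[-4, -4], [4, 1], [5, 4]]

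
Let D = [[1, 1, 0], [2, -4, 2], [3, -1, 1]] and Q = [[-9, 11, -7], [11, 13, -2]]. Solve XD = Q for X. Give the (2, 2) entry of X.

Right-multiplying both sides by D⁻¹ gives X = QD⁻¹.
D has determinant 2; D⁻¹ = [[-1, -1/2, 1], [2, 1/2, -1], [5, 2, -3]].
X = QD⁻¹ = [[-9, 11, -7], [11, 13, -2]] · [[-1, -1/2, 1], [2, 1/2, -1], [5, 2, -3]] = [[-4, -4, 1], [5, -3, 4]].

-3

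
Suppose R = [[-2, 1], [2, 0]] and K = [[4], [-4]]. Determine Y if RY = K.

Y = [[-2], [0]]

R is on the left of Y, so left-multiply by R⁻¹: Y = R⁻¹K.
det R = -2; the adjugate gives R⁻¹ = [[0, 1/2], [1, 1]].
Y = R⁻¹K = [[0, 1/2], [1, 1]] · [[4], [-4]] = [[-2], [0]].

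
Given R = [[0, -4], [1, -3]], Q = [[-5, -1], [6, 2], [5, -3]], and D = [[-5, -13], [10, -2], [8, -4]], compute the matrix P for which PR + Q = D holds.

PR = D − Q = [[0, -12], [4, -4], [3, -1]].
Since R sits to the right of P, P = (D − Q)R⁻¹.
det R = 4; the adjugate gives R⁻¹ = [[-3/4, 1], [-1/4, 0]].
P = (D − Q)R⁻¹ = [[3, 0], [-2, 4], [-2, 3]].

P = [[3, 0], [-2, 4], [-2, 3]]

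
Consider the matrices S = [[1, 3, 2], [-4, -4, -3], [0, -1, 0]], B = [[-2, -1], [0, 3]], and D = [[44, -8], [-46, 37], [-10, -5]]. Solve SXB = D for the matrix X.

Isolating X: multiply by S⁻¹ from the left and B⁻¹ from the right, so X = S⁻¹DB⁻¹.
det S = 5, so S⁻¹ = [[-3/5, -2/5, -1/5], [0, 0, -1], [4/5, 1/5, 8/5]].
det B = -6, so B⁻¹ = [[-1/2, -1/6], [0, 1/3]].
S⁻¹D = [[-6, -9], [10, 5], [10, -7]].
X = (S⁻¹D)B⁻¹ = [[3, -2], [-5, 0], [-5, -4]].

X = [[3, -2], [-5, 0], [-5, -4]]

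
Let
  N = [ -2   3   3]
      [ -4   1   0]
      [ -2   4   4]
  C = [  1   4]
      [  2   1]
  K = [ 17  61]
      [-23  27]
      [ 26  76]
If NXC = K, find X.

Isolating X: multiply by N⁻¹ from the left and C⁻¹ from the right, so X = N⁻¹KC⁻¹.
N has determinant -2; N⁻¹ = [[-2, 0, 3/2], [-8, 1, 6], [7, -1, -5]].
det C = -7, so C⁻¹ = [[-1/7, 4/7], [2/7, -1/7]].
N⁻¹K = [[5, -8], [-3, -5], [12, 20]].
X = (N⁻¹K)C⁻¹ = [[-3, 4], [-1, -1], [4, 4]].

X = [[-3, 4], [-1, -1], [4, 4]]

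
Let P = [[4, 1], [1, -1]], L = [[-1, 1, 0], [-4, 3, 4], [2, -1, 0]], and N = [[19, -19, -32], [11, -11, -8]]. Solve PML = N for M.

Isolating M: multiply by P⁻¹ from the left and L⁻¹ from the right, so M = P⁻¹NL⁻¹.
det P = -5; the adjugate gives P⁻¹ = [[1/5, 1/5], [1/5, -4/5]].
L has determinant 4; L⁻¹ = [[1, 0, 1], [2, 0, 1], [-1/2, 1/4, 1/4]].
P⁻¹N = [[6, -6, -8], [-5, 5, 0]].
M = (P⁻¹N)L⁻¹ = [[-2, -2, -2], [5, 0, 0]].

M = [[-2, -2, -2], [5, 0, 0]]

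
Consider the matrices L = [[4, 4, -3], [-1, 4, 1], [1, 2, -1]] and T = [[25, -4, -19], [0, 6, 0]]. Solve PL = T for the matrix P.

Right-multiplying both sides by L⁻¹ gives P = TL⁻¹.
L has determinant -6; L⁻¹ = [[1, 1/3, -8/3], [0, 1/6, 1/6], [1, 2/3, -10/3]].
P = TL⁻¹ = [[25, -4, -19], [0, 6, 0]] · [[1, 1/3, -8/3], [0, 1/6, 1/6], [1, 2/3, -10/3]] = [[6, -5, -4], [0, 1, 1]].

P = [[6, -5, -4], [0, 1, 1]]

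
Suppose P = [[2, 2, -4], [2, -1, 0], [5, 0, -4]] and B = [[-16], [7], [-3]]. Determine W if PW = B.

W = [[1], [-5], [2]]

P is on the left of W, so left-multiply by P⁻¹: W = P⁻¹B.
det P = 4; the adjugate gives P⁻¹ = [[1, 2, -1], [2, 3, -2], [5/4, 5/2, -3/2]].
W = P⁻¹B = [[1, 2, -1], [2, 3, -2], [5/4, 5/2, -3/2]] · [[-16], [7], [-3]] = [[1], [-5], [2]].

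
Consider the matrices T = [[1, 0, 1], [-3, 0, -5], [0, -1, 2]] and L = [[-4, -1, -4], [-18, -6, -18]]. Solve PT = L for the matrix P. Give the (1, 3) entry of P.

Right-multiplying both sides by T⁻¹ gives P = LT⁻¹.
T has determinant -2; T⁻¹ = [[5/2, 1/2, 0], [-3, -1, -1], [-3/2, -1/2, 0]].
P = LT⁻¹ = [[-4, -1, -4], [-18, -6, -18]] · [[5/2, 1/2, 0], [-3, -1, -1], [-3/2, -1/2, 0]] = [[-1, 1, 1], [0, 6, 6]].

1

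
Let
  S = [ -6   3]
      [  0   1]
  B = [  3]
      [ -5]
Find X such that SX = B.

X = [[-3], [-5]]

Since S multiplies X on the left, X = S⁻¹B.
det S = -6, so S⁻¹ = [[-1/6, 1/2], [0, 1]].
X = S⁻¹B = [[-1/6, 1/2], [0, 1]] · [[3], [-5]] = [[-3], [-5]].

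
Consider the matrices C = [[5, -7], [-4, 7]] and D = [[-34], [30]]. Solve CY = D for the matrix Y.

Y = [[-4], [2]]

Left-multiplying both sides by C⁻¹ gives Y = C⁻¹D.
C has determinant 7; C⁻¹ = [[1, 1], [4/7, 5/7]].
Y = C⁻¹D = [[1, 1], [4/7, 5/7]] · [[-34], [30]] = [[-4], [2]].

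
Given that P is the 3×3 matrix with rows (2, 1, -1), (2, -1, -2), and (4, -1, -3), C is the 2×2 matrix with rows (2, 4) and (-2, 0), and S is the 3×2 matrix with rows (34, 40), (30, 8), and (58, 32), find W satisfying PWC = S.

Left-multiply by P⁻¹ and right-multiply by C⁻¹: W = P⁻¹SC⁻¹.
det P = -2, so P⁻¹ = [[-1/2, -2, 3/2], [1, 1, -1], [-1, -3, 2]].
C has determinant 8; C⁻¹ = [[0, -1/2], [1/4, 1/4]].
P⁻¹S = [[10, 12], [6, 16], [-8, 0]].
W = (P⁻¹S)C⁻¹ = [[3, -2], [4, 1], [0, 4]].

W = [[3, -2], [4, 1], [0, 4]]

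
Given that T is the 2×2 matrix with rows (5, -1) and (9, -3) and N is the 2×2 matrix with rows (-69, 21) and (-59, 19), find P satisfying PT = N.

P = [[-3, -6], [-1, -6]]

Since T sits to the right of P, P = NT⁻¹.
det T = -6, so T⁻¹ = [[1/2, -1/6], [3/2, -5/6]].
P = NT⁻¹ = [[-69, 21], [-59, 19]] · [[1/2, -1/6], [3/2, -5/6]] = [[-3, -6], [-1, -6]].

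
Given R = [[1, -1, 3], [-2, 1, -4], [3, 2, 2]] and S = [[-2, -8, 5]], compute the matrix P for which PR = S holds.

P = [[-3, -5, -3]]

R is on the right of P, so right-multiply by R⁻¹: P = SR⁻¹.
det R = -3; the adjugate gives R⁻¹ = [[-10/3, -8/3, -1/3], [8/3, 7/3, 2/3], [7/3, 5/3, 1/3]].
P = SR⁻¹ = [[-2, -8, 5]] · [[-10/3, -8/3, -1/3], [8/3, 7/3, 2/3], [7/3, 5/3, 1/3]] = [[-3, -5, -3]].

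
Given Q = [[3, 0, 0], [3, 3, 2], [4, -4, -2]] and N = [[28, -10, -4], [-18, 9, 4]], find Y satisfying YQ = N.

Since Q sits to the right of Y, Y = NQ⁻¹.
Q has determinant 6; Q⁻¹ = [[1/3, 0, 0], [7/3, -1, -1], [-4, 2, 3/2]].
Y = NQ⁻¹ = [[28, -10, -4], [-18, 9, 4]] · [[1/3, 0, 0], [7/3, -1, -1], [-4, 2, 3/2]] = [[2, 2, 4], [-1, -1, -3]].

Y = [[2, 2, 4], [-1, -1, -3]]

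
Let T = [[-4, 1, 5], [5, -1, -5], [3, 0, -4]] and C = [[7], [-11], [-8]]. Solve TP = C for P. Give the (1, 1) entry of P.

Since T multiplies P on the left, P = T⁻¹C.
det T = 4; the adjugate gives T⁻¹ = [[1, 1, 0], [5/4, 1/4, 5/4], [3/4, 3/4, -1/4]].
P = T⁻¹C = [[1, 1, 0], [5/4, 1/4, 5/4], [3/4, 3/4, -1/4]] · [[7], [-11], [-8]] = [[-4], [-4], [-1]].

-4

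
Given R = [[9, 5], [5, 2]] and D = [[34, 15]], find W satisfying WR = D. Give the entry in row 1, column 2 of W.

5

Since R sits to the right of W, W = DR⁻¹.
det R = -7, so R⁻¹ = [[-2/7, 5/7], [5/7, -9/7]].
W = DR⁻¹ = [[34, 15]] · [[-2/7, 5/7], [5/7, -9/7]] = [[1, 5]].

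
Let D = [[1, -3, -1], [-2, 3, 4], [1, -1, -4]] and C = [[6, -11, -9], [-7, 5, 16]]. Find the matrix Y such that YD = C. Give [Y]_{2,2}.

Since D sits to the right of Y, Y = CD⁻¹.
D has determinant 5; D⁻¹ = [[-8/5, -11/5, -9/5], [-4/5, -3/5, -2/5], [-1/5, -2/5, -3/5]].
Y = CD⁻¹ = [[6, -11, -9], [-7, 5, 16]] · [[-8/5, -11/5, -9/5], [-4/5, -3/5, -2/5], [-1/5, -2/5, -3/5]] = [[1, -3, -1], [4, 6, 1]].

6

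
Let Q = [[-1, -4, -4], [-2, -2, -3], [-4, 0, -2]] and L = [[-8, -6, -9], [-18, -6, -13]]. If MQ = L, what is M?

M = [[2, -1, 2], [4, -5, 6]]

Since Q sits to the right of M, M = LQ⁻¹.
det Q = -4; the adjugate gives Q⁻¹ = [[-1, 2, -1], [-2, 7/2, -5/4], [2, -4, 3/2]].
M = LQ⁻¹ = [[-8, -6, -9], [-18, -6, -13]] · [[-1, 2, -1], [-2, 7/2, -5/4], [2, -4, 3/2]] = [[2, -1, 2], [4, -5, 6]].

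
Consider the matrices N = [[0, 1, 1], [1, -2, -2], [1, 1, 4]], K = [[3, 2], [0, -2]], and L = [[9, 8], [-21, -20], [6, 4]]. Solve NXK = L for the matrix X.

X = N⁻¹LK⁻¹ (apply N⁻¹ on the left and K⁻¹ on the right).
N has determinant -3; N⁻¹ = [[2, 1, 0], [2, 1/3, -1/3], [-1, -1/3, 1/3]].
det K = -6; the adjugate gives K⁻¹ = [[1/3, 1/3], [0, -1/2]].
N⁻¹L = [[-3, -4], [9, 8], [0, 0]].
X = (N⁻¹L)K⁻¹ = [[-1, 1], [3, -1], [0, 0]].

X = [[-1, 1], [3, -1], [0, 0]]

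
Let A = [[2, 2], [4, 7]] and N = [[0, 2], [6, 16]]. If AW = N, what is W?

W = [[-2, -3], [2, 4]]

A is on the left of W, so left-multiply by A⁻¹: W = A⁻¹N.
A has determinant 6; A⁻¹ = [[7/6, -1/3], [-2/3, 1/3]].
W = A⁻¹N = [[7/6, -1/3], [-2/3, 1/3]] · [[0, 2], [6, 16]] = [[-2, -3], [2, 4]].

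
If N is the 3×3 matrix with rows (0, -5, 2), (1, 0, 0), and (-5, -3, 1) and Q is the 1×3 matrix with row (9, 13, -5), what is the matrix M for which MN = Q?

M = [[-2, 4, -1]]

Since N sits to the right of M, M = QN⁻¹.
det N = -1; the adjugate gives N⁻¹ = [[0, 1, 0], [1, -10, -2], [3, -25, -5]].
M = QN⁻¹ = [[9, 13, -5]] · [[0, 1, 0], [1, -10, -2], [3, -25, -5]] = [[-2, 4, -1]].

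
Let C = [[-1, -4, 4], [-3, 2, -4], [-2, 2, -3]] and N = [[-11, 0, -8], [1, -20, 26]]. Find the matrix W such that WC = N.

Right-multiplying both sides by C⁻¹ gives W = NC⁻¹.
det C = -6, so C⁻¹ = [[-1/3, 2/3, -4/3], [1/6, -11/6, 8/3], [1/3, -5/3, 7/3]].
W = NC⁻¹ = [[-11, 0, -8], [1, -20, 26]] · [[-1/3, 2/3, -4/3], [1/6, -11/6, 8/3], [1/3, -5/3, 7/3]] = [[1, 6, -4], [5, -6, 6]].

W = [[1, 6, -4], [5, -6, 6]]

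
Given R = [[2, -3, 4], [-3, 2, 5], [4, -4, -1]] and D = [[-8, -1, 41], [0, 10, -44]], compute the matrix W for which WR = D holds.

Right-multiplying both sides by R⁻¹ gives W = DR⁻¹.
det R = 1; the adjugate gives R⁻¹ = [[18, -19, -23], [17, -18, -22], [4, -4, -5]].
W = DR⁻¹ = [[-8, -1, 41], [0, 10, -44]] · [[18, -19, -23], [17, -18, -22], [4, -4, -5]] = [[3, 6, 1], [-6, -4, 0]].

W = [[3, 6, 1], [-6, -4, 0]]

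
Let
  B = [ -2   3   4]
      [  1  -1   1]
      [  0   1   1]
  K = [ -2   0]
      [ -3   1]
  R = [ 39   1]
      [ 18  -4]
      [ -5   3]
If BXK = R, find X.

Left-multiply by B⁻¹ and right-multiply by K⁻¹: X = B⁻¹RK⁻¹.
det B = 5; the adjugate gives B⁻¹ = [[-2/5, 1/5, 7/5], [-1/5, -2/5, 6/5], [1/5, 2/5, -1/5]].
det K = -2; the adjugate gives K⁻¹ = [[-1/2, 0], [-3/2, 1]].
B⁻¹R = [[-19, 3], [-21, 5], [16, -2]].
X = (B⁻¹R)K⁻¹ = [[5, 3], [3, 5], [-5, -2]].

X = [[5, 3], [3, 5], [-5, -2]]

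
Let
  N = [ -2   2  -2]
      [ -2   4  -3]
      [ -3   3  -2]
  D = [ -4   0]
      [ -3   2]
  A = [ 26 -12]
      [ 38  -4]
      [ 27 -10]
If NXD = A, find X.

Isolating X: multiply by N⁻¹ from the left and D⁻¹ from the right, so X = N⁻¹AD⁻¹.
det N = -4; the adjugate gives N⁻¹ = [[-1/4, 1/2, -1/2], [-5/4, 1/2, 1/2], [-3/2, 0, 1]].
det D = -8, so D⁻¹ = [[-1/4, 0], [-3/8, 1/2]].
N⁻¹A = [[-1, 6], [0, 8], [-12, 8]].
X = (N⁻¹A)D⁻¹ = [[-2, 3], [-3, 4], [0, 4]].

X = [[-2, 3], [-3, 4], [0, 4]]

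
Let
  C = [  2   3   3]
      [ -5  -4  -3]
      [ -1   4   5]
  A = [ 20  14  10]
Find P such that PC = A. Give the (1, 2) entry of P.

C is on the right of P, so right-multiply by C⁻¹: P = AC⁻¹.
det C = -4; the adjugate gives C⁻¹ = [[2, 3/4, -3/4], [-7, -13/4, 9/4], [6, 11/4, -7/4]].
P = AC⁻¹ = [[20, 14, 10]] · [[2, 3/4, -3/4], [-7, -13/4, 9/4], [6, 11/4, -7/4]] = [[2, -3, -1]].

-3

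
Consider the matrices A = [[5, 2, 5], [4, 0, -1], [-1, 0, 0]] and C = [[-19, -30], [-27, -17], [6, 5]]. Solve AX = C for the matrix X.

X = [[-6, -5], [-2, 5], [3, -3]]

Since A multiplies X on the left, X = A⁻¹C.
det A = 2, so A⁻¹ = [[0, 0, -1], [1/2, 5/2, 25/2], [0, -1, -4]].
X = A⁻¹C = [[0, 0, -1], [1/2, 5/2, 25/2], [0, -1, -4]] · [[-19, -30], [-27, -17], [6, 5]] = [[-6, -5], [-2, 5], [3, -3]].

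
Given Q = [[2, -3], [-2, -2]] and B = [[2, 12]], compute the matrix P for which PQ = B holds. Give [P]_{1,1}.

Right-multiplying both sides by Q⁻¹ gives P = BQ⁻¹.
det Q = -10; the adjugate gives Q⁻¹ = [[1/5, -3/10], [-1/5, -1/5]].
P = BQ⁻¹ = [[2, 12]] · [[1/5, -3/10], [-1/5, -1/5]] = [[-2, -3]].

-2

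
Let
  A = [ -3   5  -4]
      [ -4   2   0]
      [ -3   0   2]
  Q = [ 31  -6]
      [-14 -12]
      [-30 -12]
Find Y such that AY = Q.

Y = [[6, 0], [5, -6], [-6, -6]]

Left-multiplying both sides by A⁻¹ gives Y = A⁻¹Q.
det A = 4, so A⁻¹ = [[1, -5/2, 2], [2, -9/2, 4], [3/2, -15/4, 7/2]].
Y = A⁻¹Q = [[1, -5/2, 2], [2, -9/2, 4], [3/2, -15/4, 7/2]] · [[31, -6], [-14, -12], [-30, -12]] = [[6, 0], [5, -6], [-6, -6]].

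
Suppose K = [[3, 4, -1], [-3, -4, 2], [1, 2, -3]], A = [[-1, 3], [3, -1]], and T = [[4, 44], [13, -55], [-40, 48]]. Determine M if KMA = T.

M = [[1, 0], [3, 3], [-2, 5]]

Left-multiply by K⁻¹ and right-multiply by A⁻¹: M = K⁻¹TA⁻¹.
K has determinant -2; K⁻¹ = [[-4, -5, -2], [7/2, 4, 3/2], [1, 1, 0]].
det A = -8, so A⁻¹ = [[1/8, 3/8], [3/8, 1/8]].
K⁻¹T = [[-1, 3], [6, 6], [17, -11]].
M = (K⁻¹T)A⁻¹ = [[1, 0], [3, 3], [-2, 5]].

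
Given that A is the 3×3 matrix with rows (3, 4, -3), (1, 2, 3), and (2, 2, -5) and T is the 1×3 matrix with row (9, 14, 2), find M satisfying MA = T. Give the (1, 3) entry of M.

-1

A is on the right of M, so right-multiply by A⁻¹: M = TA⁻¹.
A has determinant 2; A⁻¹ = [[-8, 7, 9], [11/2, -9/2, -6], [-1, 1, 1]].
M = TA⁻¹ = [[9, 14, 2]] · [[-8, 7, 9], [11/2, -9/2, -6], [-1, 1, 1]] = [[3, 2, -1]].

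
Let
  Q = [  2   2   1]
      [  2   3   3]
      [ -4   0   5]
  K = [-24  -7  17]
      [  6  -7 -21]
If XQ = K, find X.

Right-multiplying both sides by Q⁻¹ gives X = KQ⁻¹.
det Q = -2, so Q⁻¹ = [[-15/2, 5, -3/2], [11, -7, 2], [-6, 4, -1]].
X = KQ⁻¹ = [[-24, -7, 17], [6, -7, -21]] · [[-15/2, 5, -3/2], [11, -7, 2], [-6, 4, -1]] = [[1, -3, 5], [4, -5, -2]].

X = [[1, -3, 5], [4, -5, -2]]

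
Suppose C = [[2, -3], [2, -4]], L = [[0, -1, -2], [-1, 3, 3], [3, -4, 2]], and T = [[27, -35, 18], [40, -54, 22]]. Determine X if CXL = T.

Isolating X: multiply by C⁻¹ from the left and L⁻¹ from the right, so X = C⁻¹TL⁻¹.
det C = -2, so C⁻¹ = [[2, -3/2], [1, -1]].
det L = -1; the adjugate gives L⁻¹ = [[-18, -10, -3], [-11, -6, -2], [5, 3, 1]].
C⁻¹T = [[-6, 11, 3], [-13, 19, -4]].
X = (C⁻¹T)L⁻¹ = [[2, 3, -1], [5, 4, -3]].

X = [[2, 3, -1], [5, 4, -3]]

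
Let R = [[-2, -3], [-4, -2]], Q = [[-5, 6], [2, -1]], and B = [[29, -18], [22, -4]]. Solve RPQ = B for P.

P = [[-1, -3], [1, -2]]

Left-multiply by R⁻¹ and right-multiply by Q⁻¹: P = R⁻¹BQ⁻¹.
det R = -8; the adjugate gives R⁻¹ = [[1/4, -3/8], [-1/2, 1/4]].
det Q = -7, so Q⁻¹ = [[1/7, 6/7], [2/7, 5/7]].
R⁻¹B = [[-1, -3], [-9, 8]].
P = (R⁻¹B)Q⁻¹ = [[-1, -3], [1, -2]].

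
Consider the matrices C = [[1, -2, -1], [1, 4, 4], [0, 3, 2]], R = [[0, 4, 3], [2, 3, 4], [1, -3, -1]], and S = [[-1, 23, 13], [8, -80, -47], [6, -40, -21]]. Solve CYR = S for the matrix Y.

Isolating Y: multiply by C⁻¹ from the left and R⁻¹ from the right, so Y = C⁻¹SR⁻¹.
det C = -3, so C⁻¹ = [[4/3, -1/3, 4/3], [2/3, -2/3, 5/3], [-1, 1, -2]].
R has determinant -3; R⁻¹ = [[-3, 5/3, -7/3], [-2, 1, -2], [3, -4/3, 8/3]].
C⁻¹S = [[4, 4, 5], [4, 2, 5], [-3, -23, -18]].
Y = (C⁻¹S)R⁻¹ = [[-5, 4, -4], [-1, 2, 0], [1, -4, 5]].

Y = [[-5, 4, -4], [-1, 2, 0], [1, -4, 5]]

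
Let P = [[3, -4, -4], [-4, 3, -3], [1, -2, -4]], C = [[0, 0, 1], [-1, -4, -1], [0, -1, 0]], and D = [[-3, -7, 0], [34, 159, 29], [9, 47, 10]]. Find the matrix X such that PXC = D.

X = [[5, 1, 5], [4, -5, 2], [-1, 5, 3]]

X = P⁻¹DC⁻¹ (apply P⁻¹ on the left and C⁻¹ on the right).
P has determinant 2; P⁻¹ = [[-9, -4, 12], [-19/2, -4, 25/2], [5/2, 1, -7/2]].
C has determinant 1; C⁻¹ = [[-1, -1, 4], [0, 0, -1], [1, 0, 0]].
P⁻¹D = [[-1, -9, 4], [5, 18, 9], [-5, -23, -6]].
X = (P⁻¹D)C⁻¹ = [[5, 1, 5], [4, -5, 2], [-1, 5, 3]].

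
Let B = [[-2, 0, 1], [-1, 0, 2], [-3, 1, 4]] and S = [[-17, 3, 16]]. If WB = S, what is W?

W = [[4, 0, 3]]

Right-multiplying both sides by B⁻¹ gives W = SB⁻¹.
B has determinant 3; B⁻¹ = [[-2/3, 1/3, 0], [-2/3, -5/3, 1], [-1/3, 2/3, 0]].
W = SB⁻¹ = [[-17, 3, 16]] · [[-2/3, 1/3, 0], [-2/3, -5/3, 1], [-1/3, 2/3, 0]] = [[4, 0, 3]].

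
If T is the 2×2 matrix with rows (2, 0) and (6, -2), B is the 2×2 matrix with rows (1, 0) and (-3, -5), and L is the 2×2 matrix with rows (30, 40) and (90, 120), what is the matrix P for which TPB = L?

P = [[3, -4], [0, 0]]

Isolating P: multiply by T⁻¹ from the left and B⁻¹ from the right, so P = T⁻¹LB⁻¹.
T has determinant -4; T⁻¹ = [[1/2, 0], [3/2, -1/2]].
B has determinant -5; B⁻¹ = [[1, 0], [-3/5, -1/5]].
T⁻¹L = [[15, 20], [0, 0]].
P = (T⁻¹L)B⁻¹ = [[3, -4], [0, 0]].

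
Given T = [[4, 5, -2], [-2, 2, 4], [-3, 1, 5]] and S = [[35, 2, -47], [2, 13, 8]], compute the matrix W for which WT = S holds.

W = [[3, -4, -5], [3, -4, 6]]

T is on the right of W, so right-multiply by T⁻¹: W = ST⁻¹.
det T = 6; the adjugate gives T⁻¹ = [[1, -9/2, 4], [-1/3, 7/3, -2], [2/3, -19/6, 3]].
W = ST⁻¹ = [[35, 2, -47], [2, 13, 8]] · [[1, -9/2, 4], [-1/3, 7/3, -2], [2/3, -19/6, 3]] = [[3, -4, -5], [3, -4, 6]].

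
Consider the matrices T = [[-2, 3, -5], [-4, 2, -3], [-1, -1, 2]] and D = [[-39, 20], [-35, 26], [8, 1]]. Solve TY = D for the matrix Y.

T is on the left of Y, so left-multiply by T⁻¹: Y = T⁻¹D.
det T = 1, so T⁻¹ = [[1, -1, 1], [11, -9, 14], [6, -5, 8]].
Y = T⁻¹D = [[1, -1, 1], [11, -9, 14], [6, -5, 8]] · [[-39, 20], [-35, 26], [8, 1]] = [[4, -5], [-2, 0], [5, -2]].

Y = [[4, -5], [-2, 0], [5, -2]]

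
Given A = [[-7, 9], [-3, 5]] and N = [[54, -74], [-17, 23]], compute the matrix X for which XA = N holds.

Since A sits to the right of X, X = NA⁻¹.
det A = -8, so A⁻¹ = [[-5/8, 9/8], [-3/8, 7/8]].
X = NA⁻¹ = [[54, -74], [-17, 23]] · [[-5/8, 9/8], [-3/8, 7/8]] = [[-6, -4], [2, 1]].

X = [[-6, -4], [2, 1]]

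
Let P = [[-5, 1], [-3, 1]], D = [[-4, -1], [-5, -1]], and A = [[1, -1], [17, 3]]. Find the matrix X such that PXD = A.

X = P⁻¹AD⁻¹ (apply P⁻¹ on the left and D⁻¹ on the right).
P has determinant -2; P⁻¹ = [[-1/2, 1/2], [-3/2, 5/2]].
det D = -1; the adjugate gives D⁻¹ = [[1, -1], [-5, 4]].
P⁻¹A = [[8, 2], [41, 9]].
X = (P⁻¹A)D⁻¹ = [[-2, 0], [-4, -5]].

X = [[-2, 0], [-4, -5]]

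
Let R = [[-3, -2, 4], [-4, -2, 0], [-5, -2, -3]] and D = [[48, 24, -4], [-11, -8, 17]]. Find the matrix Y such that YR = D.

Y = [[-4, -4, -4], [2, 5, -3]]

R is on the right of Y, so right-multiply by R⁻¹: Y = DR⁻¹.
det R = -2, so R⁻¹ = [[-3, 7, -4], [6, -29/2, 8], [1, -2, 1]].
Y = DR⁻¹ = [[48, 24, -4], [-11, -8, 17]] · [[-3, 7, -4], [6, -29/2, 8], [1, -2, 1]] = [[-4, -4, -4], [2, 5, -3]].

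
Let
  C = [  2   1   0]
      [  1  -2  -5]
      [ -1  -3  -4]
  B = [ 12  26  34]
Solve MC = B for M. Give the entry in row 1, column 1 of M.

Right-multiplying both sides by C⁻¹ gives M = BC⁻¹.
det C = -5, so C⁻¹ = [[7/5, -4/5, 1], [-9/5, 8/5, -2], [1, -1, 1]].
M = BC⁻¹ = [[12, 26, 34]] · [[7/5, -4/5, 1], [-9/5, 8/5, -2], [1, -1, 1]] = [[4, -2, -6]].

4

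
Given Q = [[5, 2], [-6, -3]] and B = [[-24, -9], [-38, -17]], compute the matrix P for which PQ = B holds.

Q is on the right of P, so right-multiply by Q⁻¹: P = BQ⁻¹.
det Q = -3; the adjugate gives Q⁻¹ = [[1, 2/3], [-2, -5/3]].
P = BQ⁻¹ = [[-24, -9], [-38, -17]] · [[1, 2/3], [-2, -5/3]] = [[-6, -1], [-4, 3]].

P = [[-6, -1], [-4, 3]]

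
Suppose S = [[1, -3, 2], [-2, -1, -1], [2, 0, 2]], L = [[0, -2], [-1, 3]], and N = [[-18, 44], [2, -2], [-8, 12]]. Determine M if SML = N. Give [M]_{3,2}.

2

M = S⁻¹NL⁻¹ (apply S⁻¹ on the left and L⁻¹ on the right).
det S = -4; the adjugate gives S⁻¹ = [[1/2, -3/2, -5/4], [-1/2, 1/2, 3/4], [-1/2, 3/2, 7/4]].
det L = -2, so L⁻¹ = [[-3/2, -1], [-1/2, 0]].
S⁻¹N = [[-2, 10], [4, -14], [-2, -4]].
M = (S⁻¹N)L⁻¹ = [[-2, 2], [1, -4], [5, 2]].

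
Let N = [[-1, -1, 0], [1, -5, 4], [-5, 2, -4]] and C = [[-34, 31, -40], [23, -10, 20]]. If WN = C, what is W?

N is on the right of W, so right-multiply by N⁻¹: W = CN⁻¹.
N has determinant 4; N⁻¹ = [[3, -1, -1], [-4, 1, 1], [-23/4, 7/4, 3/2]].
W = CN⁻¹ = [[-34, 31, -40], [23, -10, 20]] · [[3, -1, -1], [-4, 1, 1], [-23/4, 7/4, 3/2]] = [[4, -5, 5], [-6, 2, -3]].

W = [[4, -5, 5], [-6, 2, -3]]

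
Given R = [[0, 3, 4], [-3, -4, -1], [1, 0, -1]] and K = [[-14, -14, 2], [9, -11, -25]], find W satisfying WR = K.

W = [[2, 5, 1], [-5, -1, 6]]

R is on the right of W, so right-multiply by R⁻¹: W = KR⁻¹.
det R = 4; the adjugate gives R⁻¹ = [[1, 3/4, 13/4], [-1, -1, -3], [1, 3/4, 9/4]].
W = KR⁻¹ = [[-14, -14, 2], [9, -11, -25]] · [[1, 3/4, 13/4], [-1, -1, -3], [1, 3/4, 9/4]] = [[2, 5, 1], [-5, -1, 6]].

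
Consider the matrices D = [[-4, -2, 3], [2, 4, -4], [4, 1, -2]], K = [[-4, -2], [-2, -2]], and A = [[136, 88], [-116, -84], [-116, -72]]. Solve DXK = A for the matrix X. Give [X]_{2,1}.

X = D⁻¹AK⁻¹ (apply D⁻¹ on the left and K⁻¹ on the right).
det D = -2; the adjugate gives D⁻¹ = [[2, 1/2, 2], [6, 2, 5], [7, 2, 6]].
det K = 4; the adjugate gives K⁻¹ = [[-1/2, 1/2], [1/2, -1]].
D⁻¹A = [[-18, -10], [4, 0], [24, 16]].
X = (D⁻¹A)K⁻¹ = [[4, 1], [-2, 2], [-4, -4]].

-2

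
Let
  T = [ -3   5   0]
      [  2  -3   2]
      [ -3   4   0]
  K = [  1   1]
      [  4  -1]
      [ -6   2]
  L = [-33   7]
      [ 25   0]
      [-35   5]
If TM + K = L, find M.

M = [[3, 3], [-5, 3], [0, 2]]

TM = L − K = [[-34, 6], [21, 1], [-29, 3]].
Since T multiplies M on the left, M = T⁻¹(L − K).
det T = -6, so T⁻¹ = [[4/3, 0, -5/3], [1, 0, -1], [1/6, 1/2, 1/6]].
M = T⁻¹(L − K) = [[3, 3], [-5, 3], [0, 2]].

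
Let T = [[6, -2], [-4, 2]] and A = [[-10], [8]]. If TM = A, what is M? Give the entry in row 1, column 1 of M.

-1

Since T multiplies M on the left, M = T⁻¹A.
det T = 4; the adjugate gives T⁻¹ = [[1/2, 1/2], [1, 3/2]].
M = T⁻¹A = [[1/2, 1/2], [1, 3/2]] · [[-10], [8]] = [[-1], [2]].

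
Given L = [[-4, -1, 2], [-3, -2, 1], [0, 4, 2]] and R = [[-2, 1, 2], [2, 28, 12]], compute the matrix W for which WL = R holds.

Right-multiplying both sides by L⁻¹ gives W = RL⁻¹.
det L = 2, so L⁻¹ = [[-4, 5, 3/2], [3, -4, -1], [-6, 8, 5/2]].
W = RL⁻¹ = [[-2, 1, 2], [2, 28, 12]] · [[-4, 5, 3/2], [3, -4, -1], [-6, 8, 5/2]] = [[-1, 2, 1], [4, -6, 5]].

W = [[-1, 2, 1], [4, -6, 5]]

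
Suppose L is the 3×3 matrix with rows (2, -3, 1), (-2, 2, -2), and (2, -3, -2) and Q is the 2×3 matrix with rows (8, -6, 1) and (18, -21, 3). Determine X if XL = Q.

Right-multiplying both sides by L⁻¹ gives X = QL⁻¹.
L has determinant 6; L⁻¹ = [[-5/3, -3/2, 2/3], [-4/3, -1, 1/3], [1/3, 0, -1/3]].
X = QL⁻¹ = [[8, -6, 1], [18, -21, 3]] · [[-5/3, -3/2, 2/3], [-4/3, -1, 1/3], [1/3, 0, -1/3]] = [[-5, -6, 3], [-1, -6, 4]].

X = [[-5, -6, 3], [-1, -6, 4]]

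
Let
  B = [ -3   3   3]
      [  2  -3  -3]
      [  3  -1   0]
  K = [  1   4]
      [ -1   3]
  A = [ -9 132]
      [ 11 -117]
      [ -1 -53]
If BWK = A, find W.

Left-multiply by B⁻¹ and right-multiply by K⁻¹: W = B⁻¹AK⁻¹.
det B = 3, so B⁻¹ = [[-1, -1, 0], [-3, -3, -1], [7/3, 2, 1]].
det K = 7, so K⁻¹ = [[3/7, -4/7], [1/7, 1/7]].
B⁻¹A = [[-2, -15], [-5, 8], [0, 21]].
W = (B⁻¹A)K⁻¹ = [[-3, -1], [-1, 4], [3, 3]].

W = [[-3, -1], [-1, 4], [3, 3]]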